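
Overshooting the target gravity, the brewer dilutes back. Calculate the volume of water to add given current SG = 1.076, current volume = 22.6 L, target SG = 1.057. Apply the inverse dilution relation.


V_water = V·((SG_curr − 1)/(SG_target − 1) − 1)
V_water = 22.6·((1.076 − 1)/(1.057 − 1) − 1)

7.5333 L


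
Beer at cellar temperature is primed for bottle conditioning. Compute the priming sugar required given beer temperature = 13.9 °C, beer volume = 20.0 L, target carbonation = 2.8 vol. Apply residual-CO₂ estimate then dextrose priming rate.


residual = 14.695·(0.01821 + 0.09011·e^(−0.04·T));  sugar = (target − residual)·4.0·V
residual = 14.695·(0.01821 + 0.09011·e^(−0.04·13.9)) = 1.0270
sugar = (2.8 − 1.0270)·4.0·20.0

141.8397 g


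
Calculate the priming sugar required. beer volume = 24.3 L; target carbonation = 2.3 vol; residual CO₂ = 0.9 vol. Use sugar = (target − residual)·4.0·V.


sugar = (2.3 − 0.9)·4.0·24.3

136.0800 g


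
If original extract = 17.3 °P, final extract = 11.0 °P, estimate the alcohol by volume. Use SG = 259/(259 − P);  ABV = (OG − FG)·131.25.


OG = 259/(259 − 17.3) = 1.0716
FG = 259/(259 − 11.0) = 1.0444
ABV = (1.0716 − 1.0444)·131.25

3.5728 % ABV


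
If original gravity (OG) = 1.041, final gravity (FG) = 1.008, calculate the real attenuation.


AA = (OG−FG)/(OG−1)·100;  RA = AA·0.8192
AA = (1.041 − 1.008)/(1.041 − 1)·100 = 80.4878
RA = 80.4878·0.8192

65.9356 %


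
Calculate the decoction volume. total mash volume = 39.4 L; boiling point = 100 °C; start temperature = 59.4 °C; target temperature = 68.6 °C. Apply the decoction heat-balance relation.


V_dec = V_total·(T_target − T_start)/(T_boil − T_start)
V_dec = 39.4·(68.6 − 59.4)/(100 − 59.4)

8.9281 L


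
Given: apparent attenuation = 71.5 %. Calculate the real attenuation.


RA = AA · 0.8192
RA = 71.5 · 0.8192

58.5728 %


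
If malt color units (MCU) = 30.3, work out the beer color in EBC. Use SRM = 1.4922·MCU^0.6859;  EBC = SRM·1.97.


SRM = 1.4922·30.3^0.6859 = 15.4863
EBC = 15.4863·1.97

30.5081 EBC


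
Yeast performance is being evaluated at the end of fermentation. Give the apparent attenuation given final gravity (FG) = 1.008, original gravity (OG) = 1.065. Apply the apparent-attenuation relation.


AA = (OG − FG)/(OG − 1) · 100
AA = (1.065 − 1.008)/(1.065 − 1) · 100

87.6923 %


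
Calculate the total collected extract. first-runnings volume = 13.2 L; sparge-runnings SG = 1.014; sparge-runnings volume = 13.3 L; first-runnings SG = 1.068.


total = Σ (SG_i − 1)·1000·V_i
first = (1.068 − 1)·1000·13.2 = 897.6000
sparge = (1.014 − 1)·1000·13.3 = 186.2000
total = 897.6000 + 186.2000

1083.8000 gravity·L


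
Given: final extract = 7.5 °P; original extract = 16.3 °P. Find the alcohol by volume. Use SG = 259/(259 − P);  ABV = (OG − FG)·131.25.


OG = 259/(259 − 16.3) = 1.0672
FG = 259/(259 − 7.5) = 1.0298
ABV = (1.0672 − 1.0298)·131.25

4.9009 % ABV


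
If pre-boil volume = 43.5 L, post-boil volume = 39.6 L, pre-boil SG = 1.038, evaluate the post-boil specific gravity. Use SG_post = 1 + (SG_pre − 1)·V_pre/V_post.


pts_pre = (1.038 − 1)·1000 = 38.0000
pts_post = 38.0000·43.5/39.6 = 41.7424
SG_post = 1 + 41.7424/1000

1.0417


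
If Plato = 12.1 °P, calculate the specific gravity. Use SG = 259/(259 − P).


SG = 259/(259 − 12.1)

1.0490


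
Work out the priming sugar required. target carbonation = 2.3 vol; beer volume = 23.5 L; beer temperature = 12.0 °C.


residual = 14.695·(0.01821 + 0.09011·e^(−0.04·T));  sugar = (target − residual)·4.0·V
residual = 14.695·(0.01821 + 0.09011·e^(−0.04·12.0)) = 1.0870
sugar = (2.3 − 1.0870)·4.0·23.5

114.0250 g


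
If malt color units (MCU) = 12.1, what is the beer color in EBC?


SRM = 1.4922·MCU^0.6859;  EBC = SRM·1.97
SRM = 1.4922·12.1^0.6859 = 8.2511
EBC = 8.2511·1.97

16.2546 EBC


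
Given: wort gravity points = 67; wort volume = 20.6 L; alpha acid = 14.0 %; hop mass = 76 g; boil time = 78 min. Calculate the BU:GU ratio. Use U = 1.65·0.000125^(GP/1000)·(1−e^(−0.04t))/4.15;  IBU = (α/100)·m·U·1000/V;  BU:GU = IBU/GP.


U = 1.65·0.000125^(67/1000)·(1−e^(−0.04·78))/4.15 = 0.2081
IBU = (14.0/100)·76·0.2081·1000/20.6 = 107.4954
BU:GU = 107.4954/67

1.6044


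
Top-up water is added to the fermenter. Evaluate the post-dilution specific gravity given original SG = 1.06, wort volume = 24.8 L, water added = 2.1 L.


SG_new = 1 + (SG_old − 1)·V_old/(V_old + V_water)
pts = (1.06 − 1)·1000·24.8/(24.8 + 2.1) = 55.3160
SG_new = 1 + 55.3160/1000

1.0553


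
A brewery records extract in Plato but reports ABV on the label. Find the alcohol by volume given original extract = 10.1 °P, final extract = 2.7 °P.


SG = 259/(259 − P);  ABV = (OG − FG)·131.25
OG = 259/(259 − 10.1) = 1.0406
FG = 259/(259 − 2.7) = 1.0105
ABV = (1.0406 − 1.0105)·131.25

3.9433 % ABV


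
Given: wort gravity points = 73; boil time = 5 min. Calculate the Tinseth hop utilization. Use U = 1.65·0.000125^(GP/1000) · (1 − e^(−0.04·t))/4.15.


bigness = 1.65·0.000125^(73/1000) = 0.8562
boil_factor = (1 − e^(−0.04·5))/4.15 = 0.0437
U = 0.8562 · 0.0437

0.0374


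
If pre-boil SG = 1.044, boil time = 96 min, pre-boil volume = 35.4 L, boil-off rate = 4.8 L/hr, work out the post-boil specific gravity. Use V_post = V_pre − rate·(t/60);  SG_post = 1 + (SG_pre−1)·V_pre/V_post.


V_post = 35.4 − 4.8·(96/60) = 27.7200
SG_post = 1 + (1.044 − 1)·35.4/27.7200

1.0562


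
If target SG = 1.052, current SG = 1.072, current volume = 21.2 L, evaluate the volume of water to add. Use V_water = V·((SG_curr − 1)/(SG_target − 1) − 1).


V_water = 21.2·((1.072 − 1)/(1.052 − 1) − 1)

8.1538 L


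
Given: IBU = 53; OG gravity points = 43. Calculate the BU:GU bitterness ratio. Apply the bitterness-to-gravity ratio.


BU:GU = IBU / OG_points
BU:GU = 53 / 43

1.2326


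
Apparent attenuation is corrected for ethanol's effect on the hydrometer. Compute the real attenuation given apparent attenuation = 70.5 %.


RA = AA · 0.8192
RA = 70.5 · 0.8192

57.7536 %


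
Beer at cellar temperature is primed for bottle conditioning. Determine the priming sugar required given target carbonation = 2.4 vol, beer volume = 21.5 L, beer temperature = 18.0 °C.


residual = 14.695·(0.01821 + 0.09011·e^(−0.04·T));  sugar = (target − residual)·4.0·V
residual = 14.695·(0.01821 + 0.09011·e^(−0.04·18.0)) = 0.9121
sugar = (2.4 − 0.9121)·4.0·21.5

127.9562 g


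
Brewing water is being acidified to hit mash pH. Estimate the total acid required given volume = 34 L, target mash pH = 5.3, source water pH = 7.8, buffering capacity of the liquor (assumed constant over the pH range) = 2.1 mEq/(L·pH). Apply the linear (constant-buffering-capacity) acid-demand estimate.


acid = buffering capacity · (pH_source − pH_target) · V
acid = 2.1 · (7.8 − 5.3) · 34

178.5000 mEq


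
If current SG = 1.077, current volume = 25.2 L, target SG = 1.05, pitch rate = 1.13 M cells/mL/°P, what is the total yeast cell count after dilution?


V_w = V·((SG_c−1)/(SG_t−1)−1);  °P = 259 − 259/SG_t;  cells = rate·(V+V_w)·°P
V_w = 25.2·((1.077−1)/(1.05−1)−1) = 13.6080
V_final = 25.2 + 13.6080 = 38.8080
°P = 259 − 259/1.05 = 12.3333
cells = 1.13·38.8080·12.3333

540.8542 billion cells


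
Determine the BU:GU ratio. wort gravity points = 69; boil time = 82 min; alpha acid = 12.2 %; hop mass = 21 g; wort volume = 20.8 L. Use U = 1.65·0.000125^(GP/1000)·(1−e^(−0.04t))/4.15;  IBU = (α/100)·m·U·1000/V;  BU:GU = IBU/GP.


U = 1.65·0.000125^(69/1000)·(1−e^(−0.04·82))/4.15 = 0.2058
IBU = (12.2/100)·21·0.2058·1000/20.8 = 25.3502
BU:GU = 25.3502/69

0.3674


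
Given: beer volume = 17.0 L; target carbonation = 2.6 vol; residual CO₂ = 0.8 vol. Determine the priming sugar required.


sugar = (target − residual)·4.0·V
sugar = (2.6 − 0.8)·4.0·17.0

122.4000 g


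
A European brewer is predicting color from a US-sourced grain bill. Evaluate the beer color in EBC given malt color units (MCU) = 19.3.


SRM = 1.4922·MCU^0.6859;  EBC = SRM·1.97
SRM = 1.4922·19.3^0.6859 = 11.3656
EBC = 11.3656·1.97

22.3902 EBC


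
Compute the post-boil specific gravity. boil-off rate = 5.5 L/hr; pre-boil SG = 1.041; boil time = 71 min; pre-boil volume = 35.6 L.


V_post = V_pre − rate·(t/60);  SG_post = 1 + (SG_pre−1)·V_pre/V_post
V_post = 35.6 − 5.5·(71/60) = 29.0917
SG_post = 1 + (1.041 − 1)·35.6/29.0917

1.0502


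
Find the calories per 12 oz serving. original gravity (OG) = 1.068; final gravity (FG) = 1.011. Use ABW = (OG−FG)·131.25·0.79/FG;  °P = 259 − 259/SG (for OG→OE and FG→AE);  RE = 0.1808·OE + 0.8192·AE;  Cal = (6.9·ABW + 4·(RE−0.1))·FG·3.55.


ABW = (1.068 − 1.011)·131.25·0.79/1.011 = 5.8459
OE = 259 − 259/1.068 = 16.4906 °P
AE = 259 − 259/1.011 = 2.8180 °P
RE = 0.1808·16.4906 + 0.8192·2.8180 = 5.2900 °P
Cal = (6.9·5.8459 + 4·(5.2900−0.1))·1.011·3.55

219.2789 kcal


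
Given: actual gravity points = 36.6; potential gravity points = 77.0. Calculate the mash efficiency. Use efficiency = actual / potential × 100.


efficiency = 36.6 / 77.0 × 100

47.5325 %


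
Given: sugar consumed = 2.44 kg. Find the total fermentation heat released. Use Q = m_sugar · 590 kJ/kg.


Q = 2.44 · 590

1439.6000 kJ


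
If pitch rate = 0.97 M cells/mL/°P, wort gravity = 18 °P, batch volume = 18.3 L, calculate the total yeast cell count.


cells (billions) = rate · V_L · °P
cells = 0.97 · 18.3 · 18

319.5180 billion cells


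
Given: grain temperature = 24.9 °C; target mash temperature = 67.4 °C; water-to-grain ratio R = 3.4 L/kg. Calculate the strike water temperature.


T_strike = (0.41/R)·(T_mash − T_grain) + T_mash
T_strike = (0.41/3.4)·(67.4 − 24.9) + 67.4

72.5250 °C


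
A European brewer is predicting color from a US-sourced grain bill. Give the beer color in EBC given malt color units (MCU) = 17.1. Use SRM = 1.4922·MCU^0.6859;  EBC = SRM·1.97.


SRM = 1.4922·17.1^0.6859 = 10.4602
EBC = 10.4602·1.97

20.6066 EBC


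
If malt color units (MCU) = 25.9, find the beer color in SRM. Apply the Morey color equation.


SRM = 1.4922 · MCU^0.6859
SRM = 1.4922 · 25.9^0.6859

13.9062 SRM


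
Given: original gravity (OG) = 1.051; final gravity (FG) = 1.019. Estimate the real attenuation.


AA = (OG−FG)/(OG−1)·100;  RA = AA·0.8192
AA = (1.051 − 1.019)/(1.051 − 1)·100 = 62.7451
RA = 62.7451·0.8192

51.4008 %


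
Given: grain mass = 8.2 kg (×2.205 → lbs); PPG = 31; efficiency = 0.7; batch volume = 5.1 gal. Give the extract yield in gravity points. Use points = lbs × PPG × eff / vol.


lbs = 8.2 × 2.205 = 18.0810
points = 18.0810 × 31 × 0.7 / 5.1

76.9329 points


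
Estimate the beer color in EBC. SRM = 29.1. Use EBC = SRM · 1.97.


EBC = 29.1 · 1.97

57.3270 EBC


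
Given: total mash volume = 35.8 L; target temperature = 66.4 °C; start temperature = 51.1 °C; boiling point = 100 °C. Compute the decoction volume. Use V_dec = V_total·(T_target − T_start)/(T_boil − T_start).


V_dec = 35.8·(66.4 − 51.1)/(100 − 51.1)

11.2012 L


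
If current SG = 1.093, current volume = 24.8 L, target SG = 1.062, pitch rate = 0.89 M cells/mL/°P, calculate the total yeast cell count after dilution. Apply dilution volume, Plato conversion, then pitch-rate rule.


V_w = V·((SG_c−1)/(SG_t−1)−1);  °P = 259 − 259/SG_t;  cells = rate·(V+V_w)·°P
V_w = 24.8·((1.093−1)/(1.062−1)−1) = 12.4000
V_final = 24.8 + 12.4000 = 37.2000
°P = 259 − 259/1.062 = 15.1205
cells = 0.89·37.2000·15.1205

500.6104 billion cells


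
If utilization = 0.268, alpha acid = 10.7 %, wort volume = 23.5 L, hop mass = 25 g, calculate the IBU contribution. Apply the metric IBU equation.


IBU = (α/100)·mass·U·1000 / V
IBU = (10.7/100)·25·0.268·1000 / 23.5

30.5064 IBU


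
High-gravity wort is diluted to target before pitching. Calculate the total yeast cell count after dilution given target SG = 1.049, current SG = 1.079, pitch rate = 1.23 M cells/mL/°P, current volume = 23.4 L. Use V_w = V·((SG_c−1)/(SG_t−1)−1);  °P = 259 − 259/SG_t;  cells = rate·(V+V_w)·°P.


V_w = 23.4·((1.079−1)/(1.049−1)−1) = 14.3265
V_final = 23.4 + 14.3265 = 37.7265
°P = 259 − 259/1.049 = 12.0982
cells = 1.23·37.7265·12.0982

561.3999 billion cells


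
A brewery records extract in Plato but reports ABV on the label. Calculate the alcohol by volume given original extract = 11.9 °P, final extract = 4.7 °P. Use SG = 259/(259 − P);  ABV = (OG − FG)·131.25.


OG = 259/(259 − 11.9) = 1.0482
FG = 259/(259 − 4.7) = 1.0185
ABV = (1.0482 − 1.0185)·131.25

3.8950 % ABV


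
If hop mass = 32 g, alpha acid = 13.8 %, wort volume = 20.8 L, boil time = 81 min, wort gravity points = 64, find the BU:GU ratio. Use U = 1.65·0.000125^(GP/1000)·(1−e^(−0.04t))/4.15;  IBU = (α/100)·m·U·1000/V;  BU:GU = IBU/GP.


U = 1.65·0.000125^(64/1000)·(1−e^(−0.04·81))/4.15 = 0.2149
IBU = (13.8/100)·32·0.2149·1000/20.8 = 45.6303
BU:GU = 45.6303/64

0.7130


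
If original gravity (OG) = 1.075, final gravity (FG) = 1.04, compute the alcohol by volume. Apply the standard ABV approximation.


ABV = (OG − FG) · 131.25
ABV = (1.075 − 1.04) · 131.25

4.5937 % ABV


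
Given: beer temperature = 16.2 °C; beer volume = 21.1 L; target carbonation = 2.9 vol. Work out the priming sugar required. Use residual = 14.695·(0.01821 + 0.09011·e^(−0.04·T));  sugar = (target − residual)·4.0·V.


residual = 14.695·(0.01821 + 0.09011·e^(−0.04·16.2)) = 0.9603
sugar = (2.9 − 0.9603)·4.0·21.1

163.7144 g


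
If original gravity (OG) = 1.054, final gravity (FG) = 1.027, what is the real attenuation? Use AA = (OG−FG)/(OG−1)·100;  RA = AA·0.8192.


AA = (1.054 − 1.027)/(1.054 − 1)·100 = 50.0000
RA = 50.0000·0.8192

40.9600 %


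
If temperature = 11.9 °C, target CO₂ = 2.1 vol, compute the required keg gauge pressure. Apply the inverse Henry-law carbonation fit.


psi = vols/(0.01821 + 0.09011·e^(−0.04·T)) − 14.695
psi = 2.1/(0.01821 + 0.09011·e^(−0.04·11.9)) − 14.695

13.6099 psi


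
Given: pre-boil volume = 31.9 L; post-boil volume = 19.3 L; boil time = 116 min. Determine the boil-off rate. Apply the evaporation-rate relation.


rate = (V_pre − V_post) / (t_min/60)
rate = (31.9 − 19.3) / (116/60)

6.5172 L/hr


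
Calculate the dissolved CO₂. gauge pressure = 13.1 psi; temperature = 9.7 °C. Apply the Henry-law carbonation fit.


vols = (P + 14.695)·(0.01821 + 0.09011·e^(−0.04·T))
vols = (13.1 + 14.695)·(0.01821 + 0.09011·e^(−0.04·9.7))

2.2053 volumes


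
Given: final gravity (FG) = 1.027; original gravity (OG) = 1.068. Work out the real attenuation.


AA = (OG−FG)/(OG−1)·100;  RA = AA·0.8192
AA = (1.068 − 1.027)/(1.068 − 1)·100 = 60.2941
RA = 60.2941·0.8192

49.3929 %


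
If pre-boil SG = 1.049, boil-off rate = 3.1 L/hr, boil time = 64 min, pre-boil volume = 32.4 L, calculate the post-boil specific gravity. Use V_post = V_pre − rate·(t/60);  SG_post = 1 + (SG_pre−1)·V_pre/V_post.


V_post = 32.4 − 3.1·(64/60) = 29.0933
SG_post = 1 + (1.049 − 1)·32.4/29.0933

1.0546


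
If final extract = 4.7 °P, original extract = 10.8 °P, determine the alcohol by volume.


SG = 259/(259 − P);  ABV = (OG − FG)·131.25
OG = 259/(259 − 10.8) = 1.0435
FG = 259/(259 − 4.7) = 1.0185
ABV = (1.0435 − 1.0185)·131.25

3.2853 % ABV


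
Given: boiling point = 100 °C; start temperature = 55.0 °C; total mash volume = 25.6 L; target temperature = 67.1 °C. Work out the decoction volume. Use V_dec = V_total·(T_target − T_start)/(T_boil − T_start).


V_dec = 25.6·(67.1 − 55.0)/(100 − 55.0)

6.8836 L


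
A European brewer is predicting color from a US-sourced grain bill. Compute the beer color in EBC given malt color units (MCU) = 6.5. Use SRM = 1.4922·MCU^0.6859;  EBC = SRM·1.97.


SRM = 1.4922·6.5^0.6859 = 5.3877
EBC = 5.3877·1.97

10.6138 EBC


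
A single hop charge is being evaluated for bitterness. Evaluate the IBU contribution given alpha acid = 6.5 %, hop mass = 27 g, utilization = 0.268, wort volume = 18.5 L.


IBU = (α/100)·mass·U·1000 / V
IBU = (6.5/100)·27·0.268·1000 / 18.5

25.4238 IBU


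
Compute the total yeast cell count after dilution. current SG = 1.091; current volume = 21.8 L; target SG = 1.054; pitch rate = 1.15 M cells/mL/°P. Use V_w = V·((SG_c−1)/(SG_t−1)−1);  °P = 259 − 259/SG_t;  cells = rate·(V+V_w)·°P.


V_w = 21.8·((1.091−1)/(1.054−1)−1) = 14.9370
V_final = 21.8 + 14.9370 = 36.7370
°P = 259 − 259/1.054 = 13.2694
cells = 1.15·36.7370·13.2694

560.6023 billion cells


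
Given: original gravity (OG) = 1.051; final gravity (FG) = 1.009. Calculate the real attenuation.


AA = (OG−FG)/(OG−1)·100;  RA = AA·0.8192
AA = (1.051 − 1.009)/(1.051 − 1)·100 = 82.3529
RA = 82.3529·0.8192

67.4635 %


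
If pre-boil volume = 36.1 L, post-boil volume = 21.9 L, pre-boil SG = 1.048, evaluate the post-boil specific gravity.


SG_post = 1 + (SG_pre − 1)·V_pre/V_post
pts_pre = (1.048 − 1)·1000 = 48.0000
pts_post = 48.0000·36.1/21.9 = 79.1233
SG_post = 1 + 79.1233/1000

1.0791


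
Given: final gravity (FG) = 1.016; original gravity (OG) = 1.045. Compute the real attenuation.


AA = (OG−FG)/(OG−1)·100;  RA = AA·0.8192
AA = (1.045 − 1.016)/(1.045 − 1)·100 = 64.4444
RA = 64.4444·0.8192

52.7929 %


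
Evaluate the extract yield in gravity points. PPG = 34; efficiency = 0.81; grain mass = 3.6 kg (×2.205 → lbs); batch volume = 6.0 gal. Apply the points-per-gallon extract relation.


points = lbs × PPG × eff / vol
lbs = 3.6 × 2.205 = 7.9380
points = 7.9380 × 34 × 0.81 / 6.0

36.4354 points


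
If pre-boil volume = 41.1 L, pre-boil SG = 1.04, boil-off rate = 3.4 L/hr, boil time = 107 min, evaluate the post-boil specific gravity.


V_post = V_pre − rate·(t/60);  SG_post = 1 + (SG_pre−1)·V_pre/V_post
V_post = 41.1 − 3.4·(107/60) = 35.0367
SG_post = 1 + (1.04 − 1)·41.1/35.0367

1.0469


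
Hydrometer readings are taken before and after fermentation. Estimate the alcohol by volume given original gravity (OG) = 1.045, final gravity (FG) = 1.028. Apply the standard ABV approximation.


ABV = (OG − FG) · 131.25
ABV = (1.045 − 1.028) · 131.25

2.2312 % ABV


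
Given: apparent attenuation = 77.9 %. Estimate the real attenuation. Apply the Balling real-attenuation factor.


RA = AA · 0.8192
RA = 77.9 · 0.8192

63.8157 %


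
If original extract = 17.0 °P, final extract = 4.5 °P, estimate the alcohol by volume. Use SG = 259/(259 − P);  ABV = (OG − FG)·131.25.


OG = 259/(259 − 17.0) = 1.0702
FG = 259/(259 − 4.5) = 1.0177
ABV = (1.0702 − 1.0177)·131.25

6.8993 % ABV


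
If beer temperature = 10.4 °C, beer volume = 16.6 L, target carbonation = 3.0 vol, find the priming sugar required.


residual = 14.695·(0.01821 + 0.09011·e^(−0.04·T));  sugar = (target − residual)·4.0·V
residual = 14.695·(0.01821 + 0.09011·e^(−0.04·10.4)) = 1.1411
sugar = (3.0 − 1.1411)·4.0·16.6

123.4295 g


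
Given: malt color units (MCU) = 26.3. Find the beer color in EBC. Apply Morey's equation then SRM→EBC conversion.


SRM = 1.4922·MCU^0.6859;  EBC = SRM·1.97
SRM = 1.4922·26.3^0.6859 = 14.0532
EBC = 14.0532·1.97

27.6848 EBC


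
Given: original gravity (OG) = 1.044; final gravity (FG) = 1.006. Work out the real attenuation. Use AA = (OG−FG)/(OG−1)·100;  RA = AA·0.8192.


AA = (1.044 − 1.006)/(1.044 − 1)·100 = 86.3636
RA = 86.3636·0.8192

70.7491 %


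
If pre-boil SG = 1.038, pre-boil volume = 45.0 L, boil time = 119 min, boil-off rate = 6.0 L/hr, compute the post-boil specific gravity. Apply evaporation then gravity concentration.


V_post = V_pre − rate·(t/60);  SG_post = 1 + (SG_pre−1)·V_pre/V_post
V_post = 45.0 − 6.0·(119/60) = 33.1000
SG_post = 1 + (1.038 − 1)·45.0/33.1000

1.0517


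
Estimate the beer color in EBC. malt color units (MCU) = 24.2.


SRM = 1.4922·MCU^0.6859;  EBC = SRM·1.97
SRM = 1.4922·24.2^0.6859 = 13.2735
EBC = 13.2735·1.97

26.1488 EBC


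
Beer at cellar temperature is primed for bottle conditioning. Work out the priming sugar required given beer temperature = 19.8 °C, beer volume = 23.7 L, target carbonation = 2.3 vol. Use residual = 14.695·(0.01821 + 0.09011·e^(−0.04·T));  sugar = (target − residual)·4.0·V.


residual = 14.695·(0.01821 + 0.09011·e^(−0.04·19.8)) = 0.8674
sugar = (2.3 − 0.8674)·4.0·23.7

135.8142 g


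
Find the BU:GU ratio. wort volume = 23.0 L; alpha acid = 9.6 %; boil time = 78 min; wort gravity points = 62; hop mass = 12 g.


U = 1.65·0.000125^(GP/1000)·(1−e^(−0.04t))/4.15;  IBU = (α/100)·m·U·1000/V;  BU:GU = IBU/GP
U = 1.65·0.000125^(62/1000)·(1−e^(−0.04·78))/4.15 = 0.2177
IBU = (9.6/100)·12·0.2177·1000/23.0 = 10.9032
BU:GU = 10.9032/62

0.1759


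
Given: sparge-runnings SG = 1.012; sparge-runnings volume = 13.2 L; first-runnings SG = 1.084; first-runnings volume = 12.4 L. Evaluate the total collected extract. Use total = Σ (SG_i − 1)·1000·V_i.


first = (1.084 − 1)·1000·12.4 = 1041.6000
sparge = (1.012 − 1)·1000·13.2 = 158.4000
total = 1041.6000 + 158.4000

1200.0000 gravity·L


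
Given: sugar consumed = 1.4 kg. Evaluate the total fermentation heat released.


Q = m_sugar · 590 kJ/kg
Q = 1.4 · 590

826.0000 kJ


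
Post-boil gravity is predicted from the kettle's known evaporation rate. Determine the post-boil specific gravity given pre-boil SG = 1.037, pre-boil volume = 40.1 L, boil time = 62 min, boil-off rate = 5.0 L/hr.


V_post = V_pre − rate·(t/60);  SG_post = 1 + (SG_pre−1)·V_pre/V_post
V_post = 40.1 − 5.0·(62/60) = 34.9333
SG_post = 1 + (1.037 − 1)·40.1/34.9333

1.0425


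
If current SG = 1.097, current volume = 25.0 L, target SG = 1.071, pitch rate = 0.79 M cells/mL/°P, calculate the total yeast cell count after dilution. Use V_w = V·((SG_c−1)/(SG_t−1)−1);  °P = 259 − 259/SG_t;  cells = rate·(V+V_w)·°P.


V_w = 25.0·((1.097−1)/(1.071−1)−1) = 9.1549
V_final = 25.0 + 9.1549 = 34.1549
°P = 259 − 259/1.071 = 17.1699
cells = 0.79·34.1549·17.1699

463.2859 billion cells


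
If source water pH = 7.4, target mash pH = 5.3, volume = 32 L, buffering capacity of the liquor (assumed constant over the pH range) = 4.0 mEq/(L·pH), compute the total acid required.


acid = buffering capacity · (pH_source − pH_target) · V
acid = 4.0 · (7.4 − 5.3) · 32

268.8000 mEq


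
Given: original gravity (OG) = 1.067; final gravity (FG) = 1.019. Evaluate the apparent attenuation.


AA = (OG − FG)/(OG − 1) · 100
AA = (1.067 − 1.019)/(1.067 − 1) · 100

71.6418 %


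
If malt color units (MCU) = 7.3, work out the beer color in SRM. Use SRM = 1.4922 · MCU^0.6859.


SRM = 1.4922 · 7.3^0.6859

5.8342 SRM


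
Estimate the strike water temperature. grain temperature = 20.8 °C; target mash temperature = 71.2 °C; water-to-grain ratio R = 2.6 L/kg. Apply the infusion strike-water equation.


T_strike = (0.41/R)·(T_mash − T_grain) + T_mash
T_strike = (0.41/2.6)·(71.2 − 20.8) + 71.2

79.1477 °C


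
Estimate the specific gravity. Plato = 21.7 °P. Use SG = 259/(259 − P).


SG = 259/(259 − 21.7)

1.0914


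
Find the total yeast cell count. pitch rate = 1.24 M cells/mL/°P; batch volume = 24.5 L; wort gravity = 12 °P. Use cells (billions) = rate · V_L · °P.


cells = 1.24 · 24.5 · 12

364.5600 billion cells


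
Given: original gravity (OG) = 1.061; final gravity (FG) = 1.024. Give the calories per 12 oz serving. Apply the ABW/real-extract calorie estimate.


ABW = (OG−FG)·131.25·0.79/FG;  °P = 259 − 259/SG (for OG→OE and FG→AE);  RE = 0.1808·OE + 0.8192·AE;  Cal = (6.9·ABW + 4·(RE−0.1))·FG·3.55
ABW = (1.061 − 1.024)·131.25·0.79/1.024 = 3.7465
OE = 259 − 259/1.061 = 14.8907 °P
AE = 259 − 259/1.024 = 6.0703 °P
RE = 0.1808·14.8907 + 0.8192·6.0703 = 7.6650 °P
Cal = (6.9·3.7465 + 4·(7.6650−0.1))·1.024·3.55

203.9752 kcal


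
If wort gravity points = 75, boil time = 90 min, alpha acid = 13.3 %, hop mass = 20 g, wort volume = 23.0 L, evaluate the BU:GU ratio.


U = 1.65·0.000125^(GP/1000)·(1−e^(−0.04t))/4.15;  IBU = (α/100)·m·U·1000/V;  BU:GU = IBU/GP
U = 1.65·0.000125^(75/1000)·(1−e^(−0.04·90))/4.15 = 0.1971
IBU = (13.3/100)·20·0.1971·1000/23.0 = 22.7943
BU:GU = 22.7943/75

0.3039


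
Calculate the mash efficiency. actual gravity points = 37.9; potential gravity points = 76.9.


efficiency = actual / potential × 100
efficiency = 37.9 / 76.9 × 100

49.2848 %


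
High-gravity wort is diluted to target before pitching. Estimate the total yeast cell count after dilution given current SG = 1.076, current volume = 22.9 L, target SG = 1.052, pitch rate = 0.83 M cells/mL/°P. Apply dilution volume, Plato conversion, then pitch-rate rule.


V_w = V·((SG_c−1)/(SG_t−1)−1);  °P = 259 − 259/SG_t;  cells = rate·(V+V_w)·°P
V_w = 22.9·((1.076−1)/(1.052−1)−1) = 10.5692
V_final = 22.9 + 10.5692 = 33.4692
°P = 259 − 259/1.052 = 12.8023
cells = 0.83·33.4692·12.8023

355.6405 billion cells


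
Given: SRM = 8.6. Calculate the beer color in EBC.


EBC = SRM · 1.97
EBC = 8.6 · 1.97

16.9420 EBC


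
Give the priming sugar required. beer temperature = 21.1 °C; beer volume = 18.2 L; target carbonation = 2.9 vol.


residual = 14.695·(0.01821 + 0.09011·e^(−0.04·T));  sugar = (target − residual)·4.0·V
residual = 14.695·(0.01821 + 0.09011·e^(−0.04·21.1)) = 0.8370
sugar = (2.9 − 0.8370)·4.0·18.2

150.1885 g


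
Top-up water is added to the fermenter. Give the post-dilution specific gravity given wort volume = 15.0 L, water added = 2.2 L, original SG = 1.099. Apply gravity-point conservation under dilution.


SG_new = 1 + (SG_old − 1)·V_old/(V_old + V_water)
pts = (1.099 − 1)·1000·15.0/(15.0 + 2.2) = 86.3372
SG_new = 1 + 86.3372/1000

1.0863


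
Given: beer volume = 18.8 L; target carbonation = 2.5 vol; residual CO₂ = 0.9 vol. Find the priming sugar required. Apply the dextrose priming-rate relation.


sugar = (target − residual)·4.0·V
sugar = (2.5 − 0.9)·4.0·18.8

120.3200 g


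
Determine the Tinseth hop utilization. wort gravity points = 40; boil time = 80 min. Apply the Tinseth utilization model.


U = 1.65·0.000125^(GP/1000) · (1 − e^(−0.04·t))/4.15
bigness = 1.65·0.000125^(40/1000) = 1.1518
boil_factor = (1 − e^(−0.04·80))/4.15 = 0.2311
U = 1.1518 · 0.2311

0.2662


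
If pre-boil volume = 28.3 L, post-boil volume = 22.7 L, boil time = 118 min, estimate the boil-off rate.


rate = (V_pre − V_post) / (t_min/60)
rate = (28.3 − 22.7) / (118/60)

2.8475 L/hr


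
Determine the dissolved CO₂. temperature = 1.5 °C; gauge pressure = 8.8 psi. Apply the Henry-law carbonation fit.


vols = (P + 14.695)·(0.01821 + 0.09011·e^(−0.04·T))
vols = (8.8 + 14.695)·(0.01821 + 0.09011·e^(−0.04·1.5))

2.4217 volumes


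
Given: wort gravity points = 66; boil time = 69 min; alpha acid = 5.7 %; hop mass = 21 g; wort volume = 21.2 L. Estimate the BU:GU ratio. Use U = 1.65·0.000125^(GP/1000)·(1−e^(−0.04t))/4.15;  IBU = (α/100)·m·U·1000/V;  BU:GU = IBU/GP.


U = 1.65·0.000125^(66/1000)·(1−e^(−0.04·69))/4.15 = 0.2058
IBU = (5.7/100)·21·0.2058·1000/21.2 = 11.6197
BU:GU = 11.6197/66

0.1761


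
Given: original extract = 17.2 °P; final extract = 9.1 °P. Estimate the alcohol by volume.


SG = 259/(259 − P);  ABV = (OG − FG)·131.25
OG = 259/(259 − 17.2) = 1.0711
FG = 259/(259 − 9.1) = 1.0364
ABV = (1.0711 − 1.0364)·131.25

4.5568 % ABV


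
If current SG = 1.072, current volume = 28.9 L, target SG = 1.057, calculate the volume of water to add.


V_water = V·((SG_curr − 1)/(SG_target − 1) − 1)
V_water = 28.9·((1.072 − 1)/(1.057 − 1) − 1)

7.6053 L


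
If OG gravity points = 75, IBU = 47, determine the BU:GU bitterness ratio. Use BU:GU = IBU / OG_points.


BU:GU = 47 / 75

0.6267


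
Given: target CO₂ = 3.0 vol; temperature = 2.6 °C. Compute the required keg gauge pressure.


psi = vols/(0.01821 + 0.09011·e^(−0.04·T)) − 14.695
psi = 3.0/(0.01821 + 0.09011·e^(−0.04·2.6)) − 14.695

15.4802 psi


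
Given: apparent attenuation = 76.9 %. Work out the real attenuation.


RA = AA · 0.8192
RA = 76.9 · 0.8192

62.9965 %


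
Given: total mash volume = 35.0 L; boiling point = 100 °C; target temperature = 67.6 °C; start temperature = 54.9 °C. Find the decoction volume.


V_dec = V_total·(T_target − T_start)/(T_boil − T_start)
V_dec = 35.0·(67.6 − 54.9)/(100 − 54.9)

9.8559 L


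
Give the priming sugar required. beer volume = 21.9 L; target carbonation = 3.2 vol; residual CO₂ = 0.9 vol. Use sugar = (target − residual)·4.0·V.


sugar = (3.2 − 0.9)·4.0·21.9

201.4800 g


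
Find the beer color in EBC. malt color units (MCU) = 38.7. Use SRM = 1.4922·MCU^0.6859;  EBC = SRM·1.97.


SRM = 1.4922·38.7^0.6859 = 18.3163
EBC = 18.3163·1.97

36.0831 EBC


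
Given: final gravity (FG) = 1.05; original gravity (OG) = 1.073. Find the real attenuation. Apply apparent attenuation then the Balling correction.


AA = (OG−FG)/(OG−1)·100;  RA = AA·0.8192
AA = (1.073 − 1.05)/(1.073 − 1)·100 = 31.5068
RA = 31.5068·0.8192

25.8104 %


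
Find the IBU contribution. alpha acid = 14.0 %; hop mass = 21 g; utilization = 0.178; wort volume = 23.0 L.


IBU = (α/100)·mass·U·1000 / V
IBU = (14.0/100)·21·0.178·1000 / 23.0

22.7530 IBU


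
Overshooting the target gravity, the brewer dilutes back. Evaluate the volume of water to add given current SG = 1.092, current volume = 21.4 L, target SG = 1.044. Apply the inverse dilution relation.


V_water = V·((SG_curr − 1)/(SG_target − 1) − 1)
V_water = 21.4·((1.092 − 1)/(1.044 − 1) − 1)

23.3455 L


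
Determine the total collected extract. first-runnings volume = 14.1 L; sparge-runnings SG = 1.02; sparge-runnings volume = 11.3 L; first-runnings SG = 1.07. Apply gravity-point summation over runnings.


total = Σ (SG_i − 1)·1000·V_i
first = (1.07 − 1)·1000·14.1 = 987.0000
sparge = (1.02 − 1)·1000·11.3 = 226.0000
total = 987.0000 + 226.0000

1213.0000 gravity·L


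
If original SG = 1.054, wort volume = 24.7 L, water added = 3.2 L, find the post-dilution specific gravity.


SG_new = 1 + (SG_old − 1)·V_old/(V_old + V_water)
pts = (1.054 − 1)·1000·24.7/(24.7 + 3.2) = 47.8065
SG_new = 1 + 47.8065/1000

1.0478


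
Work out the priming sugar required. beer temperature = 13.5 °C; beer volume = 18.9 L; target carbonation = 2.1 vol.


residual = 14.695·(0.01821 + 0.09011·e^(−0.04·T));  sugar = (target − residual)·4.0·V
residual = 14.695·(0.01821 + 0.09011·e^(−0.04·13.5)) = 1.0393
sugar = (2.1 − 1.0393)·4.0·18.9

80.1926 g


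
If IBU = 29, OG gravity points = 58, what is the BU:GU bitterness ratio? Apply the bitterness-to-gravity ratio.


BU:GU = IBU / OG_points
BU:GU = 29 / 58

0.5000


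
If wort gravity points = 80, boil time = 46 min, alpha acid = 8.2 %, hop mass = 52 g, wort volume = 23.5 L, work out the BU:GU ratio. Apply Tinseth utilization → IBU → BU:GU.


U = 1.65·0.000125^(GP/1000)·(1−e^(−0.04t))/4.15;  IBU = (α/100)·m·U·1000/V;  BU:GU = IBU/GP
U = 1.65·0.000125^(80/1000)·(1−e^(−0.04·46))/4.15 = 0.1630
IBU = (8.2/100)·52·0.1630·1000/23.5 = 29.5684
BU:GU = 29.5684/80

0.3696


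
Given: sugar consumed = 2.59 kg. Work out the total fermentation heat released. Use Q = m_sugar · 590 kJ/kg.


Q = 2.59 · 590

1528.1000 kJ


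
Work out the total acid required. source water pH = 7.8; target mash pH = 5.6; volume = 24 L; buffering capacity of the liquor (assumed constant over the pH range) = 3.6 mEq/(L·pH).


acid = buffering capacity · (pH_source − pH_target) · V
acid = 3.6 · (7.8 − 5.6) · 24

190.0800 mEq


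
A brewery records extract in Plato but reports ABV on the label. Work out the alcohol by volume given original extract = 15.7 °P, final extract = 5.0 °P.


SG = 259/(259 − P);  ABV = (OG − FG)·131.25
OG = 259/(259 − 15.7) = 1.0645
FG = 259/(259 − 5.0) = 1.0197
ABV = (1.0645 − 1.0197)·131.25

5.8858 % ABV


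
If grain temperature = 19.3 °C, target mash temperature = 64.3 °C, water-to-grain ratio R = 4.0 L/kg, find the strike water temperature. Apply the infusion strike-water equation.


T_strike = (0.41/R)·(T_mash − T_grain) + T_mash
T_strike = (0.41/4.0)·(64.3 − 19.3) + 64.3

68.9125 °C


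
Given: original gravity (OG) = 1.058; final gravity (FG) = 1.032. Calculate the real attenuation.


AA = (OG−FG)/(OG−1)·100;  RA = AA·0.8192
AA = (1.058 − 1.032)/(1.058 − 1)·100 = 44.8276
RA = 44.8276·0.8192

36.7228 %


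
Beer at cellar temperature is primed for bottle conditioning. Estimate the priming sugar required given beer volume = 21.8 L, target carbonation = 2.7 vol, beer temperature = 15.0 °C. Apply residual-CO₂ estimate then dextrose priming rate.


residual = 14.695·(0.01821 + 0.09011·e^(−0.04·T));  sugar = (target − residual)·4.0·V
residual = 14.695·(0.01821 + 0.09011·e^(−0.04·15.0)) = 0.9943
sugar = (2.7 − 0.9943)·4.0·21.8

148.7358 g


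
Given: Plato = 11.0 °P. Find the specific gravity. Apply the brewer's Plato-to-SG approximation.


SG = 259/(259 − P)
SG = 259/(259 − 11.0)

1.0444


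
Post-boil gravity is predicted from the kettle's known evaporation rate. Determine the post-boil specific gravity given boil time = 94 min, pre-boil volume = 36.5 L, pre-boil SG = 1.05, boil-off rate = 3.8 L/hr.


V_post = V_pre − rate·(t/60);  SG_post = 1 + (SG_pre−1)·V_pre/V_post
V_post = 36.5 − 3.8·(94/60) = 30.5467
SG_post = 1 + (1.05 − 1)·36.5/30.5467

1.0597


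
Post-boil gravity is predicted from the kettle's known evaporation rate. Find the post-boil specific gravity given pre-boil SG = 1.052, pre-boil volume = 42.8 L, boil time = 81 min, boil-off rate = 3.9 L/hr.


V_post = V_pre − rate·(t/60);  SG_post = 1 + (SG_pre−1)·V_pre/V_post
V_post = 42.8 − 3.9·(81/60) = 37.5350
SG_post = 1 + (1.052 − 1)·42.8/37.5350

1.0593


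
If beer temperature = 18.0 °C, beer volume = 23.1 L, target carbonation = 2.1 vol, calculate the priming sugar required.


residual = 14.695·(0.01821 + 0.09011·e^(−0.04·T));  sugar = (target − residual)·4.0·V
residual = 14.695·(0.01821 + 0.09011·e^(−0.04·18.0)) = 0.9121
sugar = (2.1 − 0.9121)·4.0·23.1

109.7585 g


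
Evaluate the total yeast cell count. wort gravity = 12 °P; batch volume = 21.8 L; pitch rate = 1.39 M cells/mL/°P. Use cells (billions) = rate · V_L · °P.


cells = 1.39 · 21.8 · 12

363.6240 billion cells


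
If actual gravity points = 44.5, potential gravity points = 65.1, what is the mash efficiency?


efficiency = actual / potential × 100
efficiency = 44.5 / 65.1 × 100

68.3564 %


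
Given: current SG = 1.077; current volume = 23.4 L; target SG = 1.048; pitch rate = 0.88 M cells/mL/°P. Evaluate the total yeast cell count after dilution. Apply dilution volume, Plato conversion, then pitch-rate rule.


V_w = V·((SG_c−1)/(SG_t−1)−1);  °P = 259 − 259/SG_t;  cells = rate·(V+V_w)·°P
V_w = 23.4·((1.077−1)/(1.048−1)−1) = 14.1375
V_final = 23.4 + 14.1375 = 37.5375
°P = 259 − 259/1.048 = 11.8626
cells = 0.88·37.5375·11.8626

391.8571 billion cells


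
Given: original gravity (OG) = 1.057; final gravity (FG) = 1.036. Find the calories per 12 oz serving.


ABW = (OG−FG)·131.25·0.79/FG;  °P = 259 − 259/SG (for OG→OE and FG→AE);  RE = 0.1808·OE + 0.8192·AE;  Cal = (6.9·ABW + 4·(RE−0.1))·FG·3.55
ABW = (1.057 − 1.036)·131.25·0.79/1.036 = 2.1018
OE = 259 − 259/1.057 = 13.9669 °P
AE = 259 − 259/1.036 = 9.0000 °P
RE = 0.1808·13.9669 + 0.8192·9.0000 = 9.8980 °P
Cal = (6.9·2.1018 + 4·(9.8980−0.1))·1.036·3.55

197.4769 kcal


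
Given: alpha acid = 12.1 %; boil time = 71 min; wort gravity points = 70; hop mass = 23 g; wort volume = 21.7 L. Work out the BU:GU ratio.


U = 1.65·0.000125^(GP/1000)·(1−e^(−0.04t))/4.15;  IBU = (α/100)·m·U·1000/V;  BU:GU = IBU/GP
U = 1.65·0.000125^(70/1000)·(1−e^(−0.04·71))/4.15 = 0.1996
IBU = (12.1/100)·23·0.1996·1000/21.7 = 25.5934
BU:GU = 25.5934/70

0.3656


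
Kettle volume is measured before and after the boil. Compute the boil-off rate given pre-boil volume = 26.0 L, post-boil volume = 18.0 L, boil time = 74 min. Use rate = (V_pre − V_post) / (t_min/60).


rate = (26.0 − 18.0) / (74/60)

6.4865 L/hr


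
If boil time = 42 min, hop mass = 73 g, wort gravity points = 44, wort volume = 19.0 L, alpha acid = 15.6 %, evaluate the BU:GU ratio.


U = 1.65·0.000125^(GP/1000)·(1−e^(−0.04t))/4.15;  IBU = (α/100)·m·U·1000/V;  BU:GU = IBU/GP
U = 1.65·0.000125^(44/1000)·(1−e^(−0.04·42))/4.15 = 0.2178
IBU = (15.6/100)·73·0.2178·1000/19.0 = 130.5625
BU:GU = 130.5625/44

2.9673


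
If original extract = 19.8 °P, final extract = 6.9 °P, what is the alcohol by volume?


SG = 259/(259 − P);  ABV = (OG − FG)·131.25
OG = 259/(259 − 19.8) = 1.0828
FG = 259/(259 − 6.9) = 1.0274
ABV = (1.0828 − 1.0274)·131.25

7.2720 % ABV


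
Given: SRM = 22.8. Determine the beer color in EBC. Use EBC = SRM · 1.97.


EBC = 22.8 · 1.97

44.9160 EBC


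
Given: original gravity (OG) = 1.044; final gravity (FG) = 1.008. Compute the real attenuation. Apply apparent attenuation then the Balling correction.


AA = (OG−FG)/(OG−1)·100;  RA = AA·0.8192
AA = (1.044 − 1.008)/(1.044 − 1)·100 = 81.8182
RA = 81.8182·0.8192

67.0255 %


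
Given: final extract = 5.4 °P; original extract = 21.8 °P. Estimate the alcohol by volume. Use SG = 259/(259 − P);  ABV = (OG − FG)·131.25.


OG = 259/(259 − 21.8) = 1.0919
FG = 259/(259 − 5.4) = 1.0213
ABV = (1.0919 − 1.0213)·131.25

9.2678 % ABV


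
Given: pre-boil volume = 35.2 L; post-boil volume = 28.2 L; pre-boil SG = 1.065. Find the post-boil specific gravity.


SG_post = 1 + (SG_pre − 1)·V_pre/V_post
pts_pre = (1.065 − 1)·1000 = 65.0000
pts_post = 65.0000·35.2/28.2 = 81.1348
SG_post = 1 + 81.1348/1000

1.0811


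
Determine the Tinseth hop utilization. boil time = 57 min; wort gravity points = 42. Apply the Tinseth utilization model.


U = 1.65·0.000125^(GP/1000) · (1 − e^(−0.04·t))/4.15
bigness = 1.65·0.000125^(42/1000) = 1.1312
boil_factor = (1 − e^(−0.04·57))/4.15 = 0.2163
U = 1.1312 · 0.2163

0.2447


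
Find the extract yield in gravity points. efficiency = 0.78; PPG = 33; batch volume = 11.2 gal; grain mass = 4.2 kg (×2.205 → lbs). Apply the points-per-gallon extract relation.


points = lbs × PPG × eff / vol
lbs = 4.2 × 2.205 = 9.2610
points = 9.2610 × 33 × 0.78 / 11.2

21.2838 points


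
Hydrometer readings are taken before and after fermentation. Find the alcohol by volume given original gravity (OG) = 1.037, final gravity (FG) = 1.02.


ABV = (OG − FG) · 131.25
ABV = (1.037 − 1.02) · 131.25

2.2312 % ABV


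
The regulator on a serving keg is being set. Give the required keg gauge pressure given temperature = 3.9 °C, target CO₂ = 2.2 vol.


psi = vols/(0.01821 + 0.09011·e^(−0.04·T)) − 14.695
psi = 2.2/(0.01821 + 0.09011·e^(−0.04·3.9)) − 14.695

8.3889 psi
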